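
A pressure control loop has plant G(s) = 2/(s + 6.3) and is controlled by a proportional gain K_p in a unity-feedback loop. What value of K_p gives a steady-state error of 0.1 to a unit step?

K_p = 28.4

The loop is type 0, so e_ss(step) = 1/(1 + K_pos) with K_pos = K_p·G(0).
G(0) = 0.3175. Require 1/(1 + K_p·0.3175) = 0.1, so 1 + 0.3175·K_p = 10.
K_p = (10 − 1)/0.3175 = 28.4.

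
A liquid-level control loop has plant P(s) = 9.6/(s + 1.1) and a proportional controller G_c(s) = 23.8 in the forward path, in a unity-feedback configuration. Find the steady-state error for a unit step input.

0.00479

The loop is type 0. Static position error constant K_pos = G_c(0)·P(0) = 23.8·8.727 = 207.7.
Steady-state error to a unit step: e_ss = 1/(1+K_pos) = 1/208.7 = 0.00479.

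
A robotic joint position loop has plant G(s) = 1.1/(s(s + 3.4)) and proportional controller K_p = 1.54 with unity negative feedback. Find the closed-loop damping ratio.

With unity feedback the closed-loop characteristic equation is s² + 3.4s + 1.54·1.1 = s² + 3.4s + 1.694 = 0.
So ω_n² = 1.694 ⇒ ω_n = 1.302 rad/s, and ζ = 3.4/(2ω_n) = 1.31.

ζ = 1.31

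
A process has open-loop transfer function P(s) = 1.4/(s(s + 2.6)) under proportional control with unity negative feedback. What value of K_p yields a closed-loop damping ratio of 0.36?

Closed-loop characteristic equation: s² + 2.6s + K_p·1.4 = 0.
So ω_n = √(1.4K_p) and 2ζω_n = 2.6, giving ζ = 2.6/(2√(1.4K_p)).
Setting ζ = 0.36: √(1.4K_p) = 2.6/(2·0.36) = 3.611, so K_p = 13.04/1.4 = 9.31.

K_p = 9.31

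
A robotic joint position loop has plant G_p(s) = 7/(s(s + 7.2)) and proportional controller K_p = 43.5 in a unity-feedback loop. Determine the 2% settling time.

The closed-loop denominator s² + 7.2s + 304.5 gives ω_n = √304.5 = 17.45 and ζ = 7.2/(2ω_n) = 0.2063.
2% settling time T_s ≈ 4/(ζω_n) = 4/3.6 = 1.11 s.

T_s ≈ 1.11 s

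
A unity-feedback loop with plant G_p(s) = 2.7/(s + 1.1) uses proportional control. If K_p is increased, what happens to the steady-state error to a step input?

e_ss = 1/(1 + K_p·G_p(0)); a larger K_p raises the denominator, so e_ss decreases.

decrease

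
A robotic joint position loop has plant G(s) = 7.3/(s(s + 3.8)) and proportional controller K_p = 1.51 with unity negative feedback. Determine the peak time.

T_p = 1.15 s

The closed-loop denominator s² + 3.8s + 11.02 gives ω_n = √11.02 = 3.32 and ζ = 3.8/(2ω_n) = 0.5723.
Damped frequency ω_d = ω_n√(1−ζ²) = 2.723 rad/s, so peak time T_p = π/ω_d = 1.15 s.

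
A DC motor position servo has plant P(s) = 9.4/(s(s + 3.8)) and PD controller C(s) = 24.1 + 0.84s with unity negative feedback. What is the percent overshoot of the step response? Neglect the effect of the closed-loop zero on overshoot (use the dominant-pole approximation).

Forward path: (24.1 + 0.84s)·9.4/(s(s+3.8)). The closed-loop characteristic equation is s² + (3.8 + 9.4·0.84)s + 9.4·24.1 = 0.
That is s² + 11.7s + 226.5 = 0, so ω_n = 15.05 rad/s and ζ = 11.7/(2·15.05) = 0.3885.
%OS = 100·exp(−πζ/√(1−ζ²)) = 26.6%.

26.6%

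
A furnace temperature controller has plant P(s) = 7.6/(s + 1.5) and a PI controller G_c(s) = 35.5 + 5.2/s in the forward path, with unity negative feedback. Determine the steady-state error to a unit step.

0

The open loop G_c(s)P(s) has a pole at the origin (type 1), so the static position error constant is infinite and e_ss = 1/(1+∞) = 0.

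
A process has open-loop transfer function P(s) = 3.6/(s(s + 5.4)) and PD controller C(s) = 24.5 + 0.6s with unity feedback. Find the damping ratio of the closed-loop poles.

Forward path: (24.5 + 0.6s)·3.6/(s(s+5.4)). The closed-loop characteristic equation is s² + (5.4 + 3.6·0.6)s + 3.6·24.5 = 0.
That is s² + 7.56s + 88.2 = 0, so ω_n = 9.391 rad/s and ζ = 7.56/(2·9.391) = 0.4025.

ζ = 0.402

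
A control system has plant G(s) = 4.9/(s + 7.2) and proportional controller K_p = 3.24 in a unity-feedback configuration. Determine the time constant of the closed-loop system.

Closed-loop transfer function: T(s) = K_p·G(s)/(1 + K_p·G(s)) = 15.88/(s + 7.2 + 15.88) = 15.88/(s + 23.08).
Time constant τ = 1/23.08 = 0.0433 s.

τ = 0.0433 s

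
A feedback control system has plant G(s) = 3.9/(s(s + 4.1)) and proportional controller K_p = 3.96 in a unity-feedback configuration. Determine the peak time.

From 1 + K_pG(s) = 0: s² + 4.1s + 15.44 = 0 ⇒ ω_n = 3.93, ζ = 0.5216.
Damped frequency ω_d = ω_n√(1−ζ²) = 3.353 rad/s, so peak time T_p = π/ω_d = 0.937 s.

T_p = 0.937 s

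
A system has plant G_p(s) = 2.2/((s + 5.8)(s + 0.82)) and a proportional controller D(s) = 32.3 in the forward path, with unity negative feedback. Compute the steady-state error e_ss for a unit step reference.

0.0627

The loop is type 0. Static position error constant K_pos = D(0)·G_p(0) = 32.3·0.4626 = 14.94.
Steady-state error to a unit step: e_ss = 1/(1+K_pos) = 1/15.94 = 0.0627.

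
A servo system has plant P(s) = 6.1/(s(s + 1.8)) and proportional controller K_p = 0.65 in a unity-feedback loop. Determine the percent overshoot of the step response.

The closed-loop denominator s² + 1.8s + 3.965 gives ω_n = √3.965 = 1.991 and ζ = 1.8/(2ω_n) = 0.452.
%OS = 100·exp(−πζ/√(1−ζ²)) = 100·exp(−π·0.452/√0.7957) = 20.4%.

20.4%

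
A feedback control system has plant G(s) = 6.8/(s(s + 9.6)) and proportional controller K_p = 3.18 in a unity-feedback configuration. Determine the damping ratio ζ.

The closed-loop denominator is s(s+9.6) + 3.18·6.8 = s² + 9.6s + 21.62.
Matching s² + 2ζω_n s + ω_n²: ω_n = √21.62 = 4.65 rad/s and 2ζω_n = 9.6, so ζ = 9.6/(2·4.65) = 1.03.

ζ = 1.03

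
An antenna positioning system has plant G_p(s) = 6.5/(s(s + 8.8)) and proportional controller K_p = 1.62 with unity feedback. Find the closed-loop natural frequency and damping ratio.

The closed-loop denominator is s(s+8.8) + 1.62·6.5 = s² + 8.8s + 10.53.
So ω_n² = 10.53 ⇒ ω_n = 3.245 rad/s, and ζ = 8.8/(2ω_n) = 1.36.

ω_n = 3.24 rad/s, ζ = 1.36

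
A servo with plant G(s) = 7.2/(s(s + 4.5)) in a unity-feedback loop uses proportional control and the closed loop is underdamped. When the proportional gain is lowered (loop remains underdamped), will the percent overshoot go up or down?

ζ = 4.5/(2√(7.2K_p)) rises as K_p falls; higher damping means less overshoot.

decrease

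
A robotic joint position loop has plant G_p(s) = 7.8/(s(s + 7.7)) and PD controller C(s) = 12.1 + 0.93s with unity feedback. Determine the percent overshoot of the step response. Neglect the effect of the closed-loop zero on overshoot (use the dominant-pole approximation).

Forward path: (12.1 + 0.93s)·7.8/(s(s+7.7)). The closed-loop characteristic equation is s² + (7.7 + 7.8·0.93)s + 7.8·12.1 = 0.
That is s² + 14.95s + 94.38 = 0, so ω_n = 9.715 rad/s and ζ = 14.95/(2·9.715) = 0.7696.
%OS = 100·exp(−πζ/√(1−ζ²)) = 2.27%.

2.27%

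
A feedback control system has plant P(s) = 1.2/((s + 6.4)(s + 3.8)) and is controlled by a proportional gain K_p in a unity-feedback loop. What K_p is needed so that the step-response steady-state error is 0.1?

The loop is type 0, so e_ss(step) = 1/(1 + K_pos) with K_pos = K_p·P(0).
P(0) = 0.04934. Require 1/(1 + K_p·0.04934) = 0.1, so 1 + 0.04934·K_p = 10.
K_p = (10 − 1)/0.04934 = 182.

K_p = 182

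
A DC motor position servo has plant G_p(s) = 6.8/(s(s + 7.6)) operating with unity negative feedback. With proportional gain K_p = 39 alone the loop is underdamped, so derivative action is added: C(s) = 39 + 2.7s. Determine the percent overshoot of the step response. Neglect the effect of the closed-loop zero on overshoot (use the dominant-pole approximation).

1.58%

Forward path: (39 + 2.7s)·6.8/(s(s+7.6)). The closed-loop characteristic equation is s² + (7.6 + 6.8·2.7)s + 6.8·39 = 0.
That is s² + 25.96s + 265.2 = 0, so ω_n = 16.28 rad/s and ζ = 25.96/(2·16.28) = 0.7971.
%OS = 100·exp(−πζ/√(1−ζ²)) = 1.58%.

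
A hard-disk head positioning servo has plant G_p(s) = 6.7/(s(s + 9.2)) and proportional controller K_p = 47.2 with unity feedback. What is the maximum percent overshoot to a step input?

Closed-loop characteristic equation: s² + 9.2s + 316.2 = 0, so ω_n = 17.78 rad/s and ζ = 9.2/(2·17.78) = 0.2587.
%OS = 100·exp(−πζ/√(1−ζ²)) = 100·exp(−π·0.2587/√0.9331) = 43.1%.

43.1%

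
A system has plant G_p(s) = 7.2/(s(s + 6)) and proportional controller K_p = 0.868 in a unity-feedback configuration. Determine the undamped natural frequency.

The closed-loop denominator is s(s+6) + 0.868·7.2 = s² + 6s + 6.25.
Matching s² + 2ζω_n s + ω_n²: ω_n = √6.25 = 2.5 rad/s and 2ζω_n = 6, so ζ = 6/(2·2.5) = 1.2.

ω_n = 2.5 rad/s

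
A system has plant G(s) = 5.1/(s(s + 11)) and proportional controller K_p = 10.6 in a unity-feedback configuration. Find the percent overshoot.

The closed-loop denominator s² + 11s + 54.06 gives ω_n = √54.06 = 7.353 and ζ = 11/(2ω_n) = 0.748.
%OS = 100·exp(−πζ/√(1−ζ²)) = 100·exp(−π·0.748/√0.4404) = 2.9%.

2.9%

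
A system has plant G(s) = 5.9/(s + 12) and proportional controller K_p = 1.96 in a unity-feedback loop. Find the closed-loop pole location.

s = -23.56

Closed-loop transfer function: T(s) = K_p·G(s)/(1 + K_p·G(s)) = 11.56/(s + 12 + 11.56) = 11.56/(s + 23.56).
The closed-loop pole is at s = −23.56.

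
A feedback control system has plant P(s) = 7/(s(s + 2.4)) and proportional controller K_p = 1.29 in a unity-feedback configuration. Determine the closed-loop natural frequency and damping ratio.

ω_n = 3 rad/s, ζ = 0.399

With unity feedback the closed-loop characteristic equation is s² + 2.4s + 1.29·7 = s² + 2.4s + 9.03 = 0.
So ω_n² = 9.03 ⇒ ω_n = 3.005 rad/s, and ζ = 2.4/(2ω_n) = 0.399.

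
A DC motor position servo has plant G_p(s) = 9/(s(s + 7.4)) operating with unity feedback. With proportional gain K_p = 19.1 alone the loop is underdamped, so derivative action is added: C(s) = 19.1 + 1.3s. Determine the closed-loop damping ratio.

Forward path: (19.1 + 1.3s)·9/(s(s+7.4)). The closed-loop characteristic equation is s² + (7.4 + 9·1.3)s + 9·19.1 = 0.
That is s² + 19.1s + 171.9 = 0, so ω_n = 13.11 rad/s and ζ = 19.1/(2·13.11) = 0.7284.

ζ = 0.728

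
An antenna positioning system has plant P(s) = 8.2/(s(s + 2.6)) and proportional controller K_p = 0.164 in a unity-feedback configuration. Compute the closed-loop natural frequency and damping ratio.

1 + K_p·P(s) = 0 gives s² + 2.6s + 1.345 = 0.
Matching s² + 2ζω_n s + ω_n²: ω_n = √1.345 = 1.16 rad/s and 2ζω_n = 2.6, so ζ = 2.6/(2·1.16) = 1.12.

ω_n = 1.16 rad/s, ζ = 1.12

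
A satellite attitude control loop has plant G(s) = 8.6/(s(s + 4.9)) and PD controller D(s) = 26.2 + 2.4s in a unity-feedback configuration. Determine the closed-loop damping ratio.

ζ = 0.851

Forward path: (26.2 + 2.4s)·8.6/(s(s+4.9)). The closed-loop characteristic equation is s² + (4.9 + 8.6·2.4)s + 8.6·26.2 = 0.
That is s² + 25.54s + 225.3 = 0, so ω_n = 15.01 rad/s and ζ = 25.54/(2·15.01) = 0.8507.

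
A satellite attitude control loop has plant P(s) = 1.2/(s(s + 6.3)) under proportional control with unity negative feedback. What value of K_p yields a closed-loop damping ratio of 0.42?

K_p = 46.9

Closed-loop characteristic equation: s² + 6.3s + K_p·1.2 = 0.
So ω_n = √(1.2K_p) and 2ζω_n = 6.3, giving ζ = 6.3/(2√(1.2K_p)).
Setting ζ = 0.42: √(1.2K_p) = 6.3/(2·0.42) = 7.5, so K_p = 56.25/1.2 = 46.9.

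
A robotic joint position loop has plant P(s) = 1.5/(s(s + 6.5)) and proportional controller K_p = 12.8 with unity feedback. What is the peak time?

T_p = 1.07 s

From 1 + K_pP(s) = 0: s² + 6.5s + 19.2 = 0 ⇒ ω_n = 4.382, ζ = 0.7417.
Damped frequency ω_d = ω_n√(1−ζ²) = 2.939 rad/s, so peak time T_p = π/ω_d = 1.07 s.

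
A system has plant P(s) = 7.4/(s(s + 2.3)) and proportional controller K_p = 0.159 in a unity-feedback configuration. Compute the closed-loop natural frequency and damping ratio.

ω_n = 1.08 rad/s, ζ = 1.06

1 + K_p·P(s) = 0 gives s² + 2.3s + 1.177 = 0.
So ω_n² = 1.177 ⇒ ω_n = 1.085 rad/s, and ζ = 2.3/(2ω_n) = 1.06.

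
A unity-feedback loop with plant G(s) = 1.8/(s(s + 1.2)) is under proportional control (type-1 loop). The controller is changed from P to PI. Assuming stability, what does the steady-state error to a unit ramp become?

The integrator raises the loop to type 2, so K_v → ∞ and e_ss to a ramp is zero.

0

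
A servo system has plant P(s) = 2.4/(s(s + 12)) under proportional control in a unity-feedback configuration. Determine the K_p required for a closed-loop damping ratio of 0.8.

Closed-loop characteristic equation: s² + 12s + K_p·2.4 = 0.
So ω_n = √(2.4K_p) and 2ζω_n = 12, giving ζ = 12/(2√(2.4K_p)).
Setting ζ = 0.8: √(2.4K_p) = 12/(2·0.8) = 7.5, so K_p = 56.25/2.4 = 23.4.

K_p = 23.4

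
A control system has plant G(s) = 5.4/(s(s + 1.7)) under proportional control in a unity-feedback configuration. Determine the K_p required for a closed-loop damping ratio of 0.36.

K_p = 1.03

Closed-loop characteristic equation: s² + 1.7s + K_p·5.4 = 0.
So ω_n = √(5.4K_p) and 2ζω_n = 1.7, giving ζ = 1.7/(2√(5.4K_p)).
Setting ζ = 0.36: √(5.4K_p) = 1.7/(2·0.36) = 2.361, so K_p = 5.575/5.4 = 1.03.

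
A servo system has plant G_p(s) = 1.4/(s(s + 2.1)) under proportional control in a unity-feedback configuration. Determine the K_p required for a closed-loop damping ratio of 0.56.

Closed-loop characteristic equation: s² + 2.1s + K_p·1.4 = 0.
So ω_n = √(1.4K_p) and 2ζω_n = 2.1, giving ζ = 2.1/(2√(1.4K_p)).
Setting ζ = 0.56: √(1.4K_p) = 2.1/(2·0.56) = 1.875, so K_p = 3.516/1.4 = 2.51.

K_p = 2.51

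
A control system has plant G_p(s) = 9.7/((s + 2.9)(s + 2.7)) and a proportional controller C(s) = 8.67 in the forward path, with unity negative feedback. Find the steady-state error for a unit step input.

The loop is type 0. Static position error constant K_pos = C(0)·G_p(0) = 8.67·1.239 = 10.74.
Steady-state error to a unit step: e_ss = 1/(1+K_pos) = 1/11.74 = 0.0852.

0.0852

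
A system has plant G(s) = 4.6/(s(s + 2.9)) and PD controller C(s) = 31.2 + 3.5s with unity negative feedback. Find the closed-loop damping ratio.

Forward path: (31.2 + 3.5s)·4.6/(s(s+2.9)). The closed-loop characteristic equation is s² + (2.9 + 4.6·3.5)s + 4.6·31.2 = 0.
That is s² + 19s + 143.5 = 0, so ω_n = 11.98 rad/s and ζ = 19/(2·11.98) = 0.793.

ζ = 0.793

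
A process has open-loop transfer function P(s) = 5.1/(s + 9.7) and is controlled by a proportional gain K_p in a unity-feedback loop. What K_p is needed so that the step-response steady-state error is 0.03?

The loop is type 0, so e_ss(step) = 1/(1 + K_pos) with K_pos = K_p·P(0).
P(0) = 0.5258. Require 1/(1 + K_p·0.5258) = 0.03, so 1 + 0.5258·K_p = 33.33.
K_p = (33.33 − 1)/0.5258 = 61.5.

K_p = 61.5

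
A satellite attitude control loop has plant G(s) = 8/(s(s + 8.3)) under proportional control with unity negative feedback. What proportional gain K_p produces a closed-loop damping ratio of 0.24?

K_p = 37.4

Closed-loop characteristic equation: s² + 8.3s + K_p·8 = 0.
So ω_n = √(8K_p) and 2ζω_n = 8.3, giving ζ = 8.3/(2√(8K_p)).
Setting ζ = 0.24: √(8K_p) = 8.3/(2·0.24) = 17.29, so K_p = 299/8 = 37.4.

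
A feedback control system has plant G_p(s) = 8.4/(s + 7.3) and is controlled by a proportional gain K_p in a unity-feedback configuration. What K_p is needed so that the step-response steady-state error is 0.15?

Steady-state error for a unit step on this type-0 loop is 1/(1 + K_p·G_p(0)).
G_p(0) = 1.151. Require 1/(1 + K_p·1.151) = 0.15, so 1 + 1.151·K_p = 6.667.
K_p = (6.667 − 1)/1.151 = 4.92.

K_p = 4.92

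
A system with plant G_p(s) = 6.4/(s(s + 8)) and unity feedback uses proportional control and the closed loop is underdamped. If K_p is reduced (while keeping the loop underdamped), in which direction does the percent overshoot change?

ζ = 8/(2√(6.4K_p)) rises as K_p falls; higher damping means less overshoot.

decrease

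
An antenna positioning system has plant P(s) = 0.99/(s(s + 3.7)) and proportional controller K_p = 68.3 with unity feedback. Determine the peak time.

Closed-loop characteristic equation: s² + 3.7s + 67.62 = 0, so ω_n = 8.223 rad/s and ζ = 3.7/(2·8.223) = 0.225.
Damped frequency ω_d = ω_n√(1−ζ²) = 8.012 rad/s, so peak time T_p = π/ω_d = 0.392 s.

T_p = 0.392 s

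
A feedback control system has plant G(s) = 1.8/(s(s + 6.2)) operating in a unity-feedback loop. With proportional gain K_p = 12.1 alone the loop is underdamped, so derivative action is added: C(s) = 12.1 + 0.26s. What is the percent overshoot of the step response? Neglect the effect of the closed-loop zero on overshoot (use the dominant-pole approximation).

Forward path: (12.1 + 0.26s)·1.8/(s(s+6.2)). The closed-loop characteristic equation is s² + (6.2 + 1.8·0.26)s + 1.8·12.1 = 0.
That is s² + 6.668s + 21.78 = 0, so ω_n = 4.667 rad/s and ζ = 6.668/(2·4.667) = 0.7144.
%OS = 100·exp(−πζ/√(1−ζ²)) = 4.05%.

4.05%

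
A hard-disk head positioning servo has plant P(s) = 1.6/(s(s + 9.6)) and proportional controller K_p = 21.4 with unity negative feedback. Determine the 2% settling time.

T_s ≈ 0.833 s

From 1 + K_pP(s) = 0: s² + 9.6s + 34.24 = 0 ⇒ ω_n = 5.851, ζ = 0.8203.
2% settling time T_s ≈ 4/(ζω_n) = 4/4.8 = 0.833 s.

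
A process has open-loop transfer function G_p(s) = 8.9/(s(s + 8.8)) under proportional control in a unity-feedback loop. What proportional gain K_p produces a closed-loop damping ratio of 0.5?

K_p = 8.7

Closed-loop characteristic equation: s² + 8.8s + K_p·8.9 = 0.
So ω_n = √(8.9K_p) and 2ζω_n = 8.8, giving ζ = 8.8/(2√(8.9K_p)).
Setting ζ = 0.5: √(8.9K_p) = 8.8/(2·0.5) = 8.8, so K_p = 77.44/8.9 = 8.7.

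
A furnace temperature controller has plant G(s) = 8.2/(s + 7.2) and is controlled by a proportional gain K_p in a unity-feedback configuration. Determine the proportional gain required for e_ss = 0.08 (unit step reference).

Steady-state error for a unit step on this type-0 loop is 1/(1 + K_p·G(0)).
G(0) = 1.139. Require 1/(1 + K_p·1.139) = 0.08, so 1 + 1.139·K_p = 12.5.
K_p = (12.5 − 1)/1.139 = 10.1.

K_p = 10.1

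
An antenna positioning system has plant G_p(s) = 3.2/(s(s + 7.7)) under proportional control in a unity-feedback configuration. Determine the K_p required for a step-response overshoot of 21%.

K_p = 23.4

From %OS = 100·exp(−πζ/√(1−ζ²)) = 21%, ζ = −ln(0.21)/√(π²+ln²(0.21)) = 0.4449.
Characteristic equation s² + 7.7s + 3.2K_p = 0 gives ζ = 7.7/(2√(3.2K_p)).
Setting ζ = 0.4449: √(3.2K_p) = 7.7/(2·0.4449) = 8.654, so K_p = 74.89/3.2 = 23.4.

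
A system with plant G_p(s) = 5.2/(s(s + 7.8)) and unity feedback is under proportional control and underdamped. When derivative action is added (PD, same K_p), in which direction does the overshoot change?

With PD the characteristic equation becomes s² + (a + K·K_d)s + K·K_p = 0; the damping term grows, ζ rises, overshoot falls.

decrease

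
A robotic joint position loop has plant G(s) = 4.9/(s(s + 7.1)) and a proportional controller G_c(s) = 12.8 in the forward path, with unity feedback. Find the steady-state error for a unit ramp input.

The loop has one pole at the origin (type 1). Velocity error constant K_v = lim_{s→0} s·G_c(s)G(s) = 12.8·4.9/7.1 = 8.834.
Steady-state error to a unit ramp: e_ss = 1/K_v = 0.113.

0.113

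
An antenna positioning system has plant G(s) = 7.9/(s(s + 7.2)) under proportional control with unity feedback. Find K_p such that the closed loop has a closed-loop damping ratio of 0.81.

K_p = 2.5

Closed-loop characteristic equation: s² + 7.2s + K_p·7.9 = 0.
So ω_n = √(7.9K_p) and 2ζω_n = 7.2, giving ζ = 7.2/(2√(7.9K_p)).
Setting ζ = 0.81: √(7.9K_p) = 7.2/(2·0.81) = 4.444, so K_p = 19.75/7.9 = 2.5.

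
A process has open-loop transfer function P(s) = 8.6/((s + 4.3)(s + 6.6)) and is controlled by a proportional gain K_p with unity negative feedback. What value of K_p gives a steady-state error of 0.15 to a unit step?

K_p = 18.7

Steady-state error for a unit step on this type-0 loop is 1/(1 + K_p·P(0)).
P(0) = 0.303. Require 1/(1 + K_p·0.303) = 0.15, so 1 + 0.303·K_p = 6.667.
K_p = (6.667 − 1)/0.303 = 18.7.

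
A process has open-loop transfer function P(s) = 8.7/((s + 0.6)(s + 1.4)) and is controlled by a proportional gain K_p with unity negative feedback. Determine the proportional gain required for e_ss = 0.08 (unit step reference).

K_p = 1.11

For a type-0 loop with proportional control, e_ss = 1/(1 + K_p·P(0)).
P(0) = 10.36. Require 1/(1 + K_p·10.36) = 0.08, so 1 + 10.36·K_p = 12.5.
K_p = (12.5 − 1)/10.36 = 1.11.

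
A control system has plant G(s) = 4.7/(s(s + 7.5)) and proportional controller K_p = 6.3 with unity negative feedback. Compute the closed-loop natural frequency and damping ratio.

ω_n = 5.44 rad/s, ζ = 0.689

The closed-loop denominator is s(s+7.5) + 6.3·4.7 = s² + 7.5s + 29.61.
Matching s² + 2ζω_n s + ω_n²: ω_n = √29.61 = 5.442 rad/s and 2ζω_n = 7.5, so ζ = 7.5/(2·5.442) = 0.689.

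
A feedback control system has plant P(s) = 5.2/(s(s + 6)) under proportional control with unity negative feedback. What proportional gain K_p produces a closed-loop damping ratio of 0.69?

Closed-loop characteristic equation: s² + 6s + K_p·5.2 = 0.
So ω_n = √(5.2K_p) and 2ζω_n = 6, giving ζ = 6/(2√(5.2K_p)).
Setting ζ = 0.69: √(5.2K_p) = 6/(2·0.69) = 4.348, so K_p = 18.9/5.2 = 3.64.

K_p = 3.64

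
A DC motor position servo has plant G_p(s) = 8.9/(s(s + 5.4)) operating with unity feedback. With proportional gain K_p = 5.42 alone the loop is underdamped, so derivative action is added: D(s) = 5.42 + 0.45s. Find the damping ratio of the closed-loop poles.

ζ = 0.677

Forward path: (5.42 + 0.45s)·8.9/(s(s+5.4)). The closed-loop characteristic equation is s² + (5.4 + 8.9·0.45)s + 8.9·5.42 = 0.
That is s² + 9.405s + 48.24 = 0, so ω_n = 6.945 rad/s and ζ = 9.405/(2·6.945) = 0.6771.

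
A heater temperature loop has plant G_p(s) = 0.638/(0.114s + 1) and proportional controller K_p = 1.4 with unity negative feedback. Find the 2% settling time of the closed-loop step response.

Closed loop: T(s) = K_p·G_p/(1+K_p·G_p) = 0.8932/(0.114s + 1 + 0.8932), with pole at s = −(1 + 0.8932)/0.114 = −16.61.
τ = 1/16.61 = 0.06022 s, so 2% settling time ≈ 4τ = 0.241 s.

T_s ≈ 0.241 s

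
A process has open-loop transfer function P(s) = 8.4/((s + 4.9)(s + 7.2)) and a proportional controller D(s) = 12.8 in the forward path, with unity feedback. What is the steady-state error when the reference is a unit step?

0.247

The loop is type 0. Static position error constant K_pos = D(0)·P(0) = 12.8·0.2381 = 3.048.
Steady-state error to a unit step: e_ss = 1/(1+K_pos) = 1/4.048 = 0.247.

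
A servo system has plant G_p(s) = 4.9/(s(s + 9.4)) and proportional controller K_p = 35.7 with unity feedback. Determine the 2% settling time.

Closed-loop characteristic equation: s² + 9.4s + 174.9 = 0, so ω_n = 13.23 rad/s and ζ = 9.4/(2·13.23) = 0.3554.
2% settling time T_s ≈ 4/(ζω_n) = 4/4.7 = 0.851 s.

T_s ≈ 0.851 s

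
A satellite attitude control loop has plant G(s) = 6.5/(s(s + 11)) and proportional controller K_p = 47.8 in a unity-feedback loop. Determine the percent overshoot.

The closed-loop denominator s² + 11s + 310.7 gives ω_n = √310.7 = 17.63 and ζ = 11/(2ω_n) = 0.312.
%OS = 100·exp(−πζ/√(1−ζ²)) = 100·exp(−π·0.312/√0.9026) = 35.6%.

35.6%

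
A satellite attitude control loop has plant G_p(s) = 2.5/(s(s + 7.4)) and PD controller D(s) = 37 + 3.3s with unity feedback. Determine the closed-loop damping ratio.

ζ = 0.814

Forward path: (37 + 3.3s)·2.5/(s(s+7.4)). The closed-loop characteristic equation is s² + (7.4 + 2.5·3.3)s + 2.5·37 = 0.
That is s² + 15.65s + 92.5 = 0, so ω_n = 9.618 rad/s and ζ = 15.65/(2·9.618) = 0.8136.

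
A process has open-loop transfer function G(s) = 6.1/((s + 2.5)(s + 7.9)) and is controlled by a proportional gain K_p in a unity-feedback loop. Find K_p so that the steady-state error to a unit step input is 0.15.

Steady-state error for a unit step on this type-0 loop is 1/(1 + K_p·G(0)).
G(0) = 0.3089. Require 1/(1 + K_p·0.3089) = 0.15, so 1 + 0.3089·K_p = 6.667.
K_p = (6.667 − 1)/0.3089 = 18.3.

K_p = 18.3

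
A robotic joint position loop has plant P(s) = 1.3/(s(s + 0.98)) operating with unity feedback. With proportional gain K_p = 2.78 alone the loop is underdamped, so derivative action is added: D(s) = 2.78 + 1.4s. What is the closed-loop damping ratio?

ζ = 0.736

Forward path: (2.78 + 1.4s)·1.3/(s(s+0.98)). The closed-loop characteristic equation is s² + (0.98 + 1.3·1.4)s + 1.3·2.78 = 0.
That is s² + 2.8s + 3.614 = 0, so ω_n = 1.901 rad/s and ζ = 2.8/(2·1.901) = 0.7364.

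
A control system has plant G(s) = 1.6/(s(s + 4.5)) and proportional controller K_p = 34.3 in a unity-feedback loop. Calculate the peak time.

From 1 + K_pG(s) = 0: s² + 4.5s + 54.88 = 0 ⇒ ω_n = 7.408, ζ = 0.3037.
Damped frequency ω_d = ω_n√(1−ζ²) = 7.058 rad/s, so peak time T_p = π/ω_d = 0.445 s.

T_p = 0.445 s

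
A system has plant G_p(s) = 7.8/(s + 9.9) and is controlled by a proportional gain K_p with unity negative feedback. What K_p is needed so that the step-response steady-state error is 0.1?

K_p = 11.4

For a type-0 loop with proportional control, e_ss = 1/(1 + K_p·G_p(0)).
G_p(0) = 0.7879. Require 1/(1 + K_p·0.7879) = 0.1, so 1 + 0.7879·K_p = 10.
K_p = (10 − 1)/0.7879 = 11.4.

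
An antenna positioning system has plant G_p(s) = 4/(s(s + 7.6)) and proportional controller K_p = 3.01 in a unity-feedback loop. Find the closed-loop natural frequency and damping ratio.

ω_n = 3.47 rad/s, ζ = 1.1

The closed-loop denominator is s(s+7.6) + 3.01·4 = s² + 7.6s + 12.04.
So ω_n² = 12.04 ⇒ ω_n = 3.47 rad/s, and ζ = 7.6/(2ω_n) = 1.1.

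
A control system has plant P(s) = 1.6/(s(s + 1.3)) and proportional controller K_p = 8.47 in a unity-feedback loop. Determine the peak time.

T_p = 0.867 s

The closed-loop denominator s² + 1.3s + 13.55 gives ω_n = √13.55 = 3.681 and ζ = 1.3/(2ω_n) = 0.1766.
Damped frequency ω_d = ω_n√(1−ζ²) = 3.623 rad/s, so peak time T_p = π/ω_d = 0.867 s.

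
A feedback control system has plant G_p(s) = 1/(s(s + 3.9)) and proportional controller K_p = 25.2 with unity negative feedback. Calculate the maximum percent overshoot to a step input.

From 1 + K_pG_p(s) = 0: s² + 3.9s + 25.2 = 0 ⇒ ω_n = 5.02, ζ = 0.3884.
%OS = 100·exp(−πζ/√(1−ζ²)) = 100·exp(−π·0.3884/√0.8491) = 26.6%.

26.6%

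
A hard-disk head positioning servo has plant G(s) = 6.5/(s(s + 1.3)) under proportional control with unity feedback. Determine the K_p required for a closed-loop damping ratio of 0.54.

K_p = 0.223

Closed-loop characteristic equation: s² + 1.3s + K_p·6.5 = 0.
So ω_n = √(6.5K_p) and 2ζω_n = 1.3, giving ζ = 1.3/(2√(6.5K_p)).
Setting ζ = 0.54: √(6.5K_p) = 1.3/(2·0.54) = 1.204, so K_p = 1.449/6.5 = 0.223.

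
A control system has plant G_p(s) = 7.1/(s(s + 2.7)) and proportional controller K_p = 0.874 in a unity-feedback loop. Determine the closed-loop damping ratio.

The closed-loop denominator is s(s+2.7) + 0.874·7.1 = s² + 2.7s + 6.205.
Matching s² + 2ζω_n s + ω_n²: ω_n = √6.205 = 2.491 rad/s and 2ζω_n = 2.7, so ζ = 2.7/(2·2.491) = 0.542.

ζ = 0.542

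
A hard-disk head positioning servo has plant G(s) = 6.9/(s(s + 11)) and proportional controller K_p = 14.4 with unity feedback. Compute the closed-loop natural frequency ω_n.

With unity feedback the closed-loop characteristic equation is s² + 11s + 14.4·6.9 = s² + 11s + 99.36 = 0.
So ω_n² = 99.36 ⇒ ω_n = 9.968 rad/s, and ζ = 11/(2ω_n) = 0.552.

ω_n = 9.97 rad/s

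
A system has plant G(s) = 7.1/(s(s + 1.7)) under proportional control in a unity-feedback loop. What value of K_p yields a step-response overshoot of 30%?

From %OS = 100·exp(−πζ/√(1−ζ²)) = 30%, ζ = −ln(0.3)/√(π²+ln²(0.3)) = 0.3579.
Characteristic equation s² + 1.7s + 7.1K_p = 0 gives ζ = 1.7/(2√(7.1K_p)).
Setting ζ = 0.3579: √(7.1K_p) = 1.7/(2·0.3579) = 2.375, so K_p = 5.642/7.1 = 0.795.

K_p = 0.795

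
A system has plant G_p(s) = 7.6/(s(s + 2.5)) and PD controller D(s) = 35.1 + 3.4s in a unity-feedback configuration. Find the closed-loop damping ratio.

ζ = 0.868

Forward path: (35.1 + 3.4s)·7.6/(s(s+2.5)). The closed-loop characteristic equation is s² + (2.5 + 7.6·3.4)s + 7.6·35.1 = 0.
That is s² + 28.34s + 266.8 = 0, so ω_n = 16.33 rad/s and ζ = 28.34/(2·16.33) = 0.8676.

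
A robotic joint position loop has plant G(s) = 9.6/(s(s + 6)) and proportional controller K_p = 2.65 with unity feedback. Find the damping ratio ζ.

ζ = 0.595

With unity feedback the closed-loop characteristic equation is s² + 6s + 2.65·9.6 = s² + 6s + 25.44 = 0.
Matching s² + 2ζω_n s + ω_n²: ω_n = √25.44 = 5.044 rad/s and 2ζω_n = 6, so ζ = 6/(2·5.044) = 0.595.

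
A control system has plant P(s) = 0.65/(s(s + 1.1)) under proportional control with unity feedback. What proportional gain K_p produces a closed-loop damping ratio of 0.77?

K_p = 0.785

Closed-loop characteristic equation: s² + 1.1s + K_p·0.65 = 0.
So ω_n = √(0.65K_p) and 2ζω_n = 1.1, giving ζ = 1.1/(2√(0.65K_p)).
Setting ζ = 0.77: √(0.65K_p) = 1.1/(2·0.77) = 0.7143, so K_p = 0.5102/0.65 = 0.785.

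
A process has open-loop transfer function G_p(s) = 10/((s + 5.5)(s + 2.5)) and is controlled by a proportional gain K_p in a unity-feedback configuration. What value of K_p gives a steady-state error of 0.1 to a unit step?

For a type-0 loop with proportional control, e_ss = 1/(1 + K_p·G_p(0)).
G_p(0) = 0.7273. Require 1/(1 + K_p·0.7273) = 0.1, so 1 + 0.7273·K_p = 10.
K_p = (10 − 1)/0.7273 = 12.4.

K_p = 12.4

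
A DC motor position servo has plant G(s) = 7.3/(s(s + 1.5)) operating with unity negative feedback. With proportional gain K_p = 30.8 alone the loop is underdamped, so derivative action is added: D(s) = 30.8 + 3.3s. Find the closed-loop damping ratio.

ζ = 0.853

Forward path: (30.8 + 3.3s)·7.3/(s(s+1.5)). The closed-loop characteristic equation is s² + (1.5 + 7.3·3.3)s + 7.3·30.8 = 0.
That is s² + 25.59s + 224.8 = 0, so ω_n = 14.99 rad/s and ζ = 25.59/(2·14.99) = 0.8533.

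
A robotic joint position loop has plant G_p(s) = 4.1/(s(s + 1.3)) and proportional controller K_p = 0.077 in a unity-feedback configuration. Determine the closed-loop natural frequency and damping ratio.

ω_n = 0.562 rad/s, ζ = 1.16

The closed-loop denominator is s(s+1.3) + 0.077·4.1 = s² + 1.3s + 0.3157.
Matching s² + 2ζω_n s + ω_n²: ω_n = √0.3157 = 0.5619 rad/s and 2ζω_n = 1.3, so ζ = 1.3/(2·0.5619) = 1.16.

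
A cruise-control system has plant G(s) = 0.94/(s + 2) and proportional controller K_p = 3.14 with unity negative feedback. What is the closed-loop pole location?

Closed-loop transfer function: T(s) = K_p·G(s)/(1 + K_p·G(s)) = 2.952/(s + 2 + 2.952) = 2.952/(s + 4.952).
The closed-loop pole is at s = −4.952.

s = -4.952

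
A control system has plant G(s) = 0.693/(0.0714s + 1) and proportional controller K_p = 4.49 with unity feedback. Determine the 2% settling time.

T_s ≈ 0.0695 s

Closed loop: T(s) = K_p·G/(1+K_p·G) = 3.112/(0.0714s + 1 + 3.112), with pole at s = −(1 + 3.112)/0.0714 = −57.59.
τ = 1/57.59 = 0.01737 s, so 2% settling time ≈ 4τ = 0.0695 s.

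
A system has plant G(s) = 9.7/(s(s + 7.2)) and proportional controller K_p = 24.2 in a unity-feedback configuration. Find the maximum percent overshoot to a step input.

The closed-loop denominator s² + 7.2s + 234.7 gives ω_n = √234.7 = 15.32 and ζ = 7.2/(2ω_n) = 0.235.
%OS = 100·exp(−πζ/√(1−ζ²)) = 100·exp(−π·0.235/√0.9448) = 46.8%.

46.8%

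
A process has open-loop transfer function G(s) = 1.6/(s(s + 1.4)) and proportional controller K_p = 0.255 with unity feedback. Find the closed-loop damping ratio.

ζ = 1.1

With unity feedback the closed-loop characteristic equation is s² + 1.4s + 0.255·1.6 = s² + 1.4s + 0.408 = 0.
Matching s² + 2ζω_n s + ω_n²: ω_n = √0.408 = 0.6387 rad/s and 2ζω_n = 1.4, so ζ = 1.4/(2·0.6387) = 1.1.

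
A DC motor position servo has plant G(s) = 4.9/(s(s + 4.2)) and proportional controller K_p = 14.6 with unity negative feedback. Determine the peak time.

T_p = 0.383 s

From 1 + K_pG(s) = 0: s² + 4.2s + 71.54 = 0 ⇒ ω_n = 8.458, ζ = 0.2483.
Damped frequency ω_d = ω_n√(1−ζ²) = 8.193 rad/s, so peak time T_p = π/ω_d = 0.383 s.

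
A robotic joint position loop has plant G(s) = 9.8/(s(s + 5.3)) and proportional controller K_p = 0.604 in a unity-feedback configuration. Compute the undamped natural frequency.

With unity feedback the closed-loop characteristic equation is s² + 5.3s + 0.604·9.8 = s² + 5.3s + 5.919 = 0.
Matching s² + 2ζω_n s + ω_n²: ω_n = √5.919 = 2.433 rad/s and 2ζω_n = 5.3, so ζ = 5.3/(2·2.433) = 1.09.

ω_n = 2.43 rad/s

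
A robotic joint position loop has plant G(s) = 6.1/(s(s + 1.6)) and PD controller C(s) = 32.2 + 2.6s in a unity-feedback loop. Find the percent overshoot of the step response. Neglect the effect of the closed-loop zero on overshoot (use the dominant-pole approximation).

8.2%

Forward path: (32.2 + 2.6s)·6.1/(s(s+1.6)). The closed-loop characteristic equation is s² + (1.6 + 6.1·2.6)s + 6.1·32.2 = 0.
That is s² + 17.46s + 196.4 = 0, so ω_n = 14.01 rad/s and ζ = 17.46/(2·14.01) = 0.6229.
%OS = 100·exp(−πζ/√(1−ζ²)) = 8.2%.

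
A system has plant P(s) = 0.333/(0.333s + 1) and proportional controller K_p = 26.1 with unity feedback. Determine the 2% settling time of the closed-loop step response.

Closed loop: T(s) = K_p·P/(1+K_p·P) = 8.691/(0.333s + 1 + 8.691), with pole at s = −(1 + 8.691)/0.333 = −29.1.
τ = 1/29.1 = 0.03436 s, so 2% settling time ≈ 4τ = 0.137 s.

T_s ≈ 0.137 s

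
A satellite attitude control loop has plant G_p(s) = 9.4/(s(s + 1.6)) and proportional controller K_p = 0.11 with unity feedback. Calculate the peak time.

T_p = 5 s

From 1 + K_pG_p(s) = 0: s² + 1.6s + 1.034 = 0 ⇒ ω_n = 1.017, ζ = 0.7867.
Damped frequency ω_d = ω_n√(1−ζ²) = 0.6277 rad/s, so peak time T_p = π/ω_d = 5 s.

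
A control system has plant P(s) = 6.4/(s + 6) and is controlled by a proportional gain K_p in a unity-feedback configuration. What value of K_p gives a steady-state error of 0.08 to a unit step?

The loop is type 0, so e_ss(step) = 1/(1 + K_pos) with K_pos = K_p·P(0).
P(0) = 1.067. Require 1/(1 + K_p·1.067) = 0.08, so 1 + 1.067·K_p = 12.5.
K_p = (12.5 − 1)/1.067 = 10.8.

K_p = 10.8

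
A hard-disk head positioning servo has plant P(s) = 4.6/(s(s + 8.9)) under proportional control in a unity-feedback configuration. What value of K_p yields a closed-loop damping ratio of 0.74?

Closed-loop characteristic equation: s² + 8.9s + K_p·4.6 = 0.
So ω_n = √(4.6K_p) and 2ζω_n = 8.9, giving ζ = 8.9/(2√(4.6K_p)).
Setting ζ = 0.74: √(4.6K_p) = 8.9/(2·0.74) = 6.014, so K_p = 36.16/4.6 = 7.86.

K_p = 7.86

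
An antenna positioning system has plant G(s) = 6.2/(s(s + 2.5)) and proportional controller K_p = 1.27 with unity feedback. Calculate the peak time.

From 1 + K_pG(s) = 0: s² + 2.5s + 7.874 = 0 ⇒ ω_n = 2.806, ζ = 0.4455.
Damped frequency ω_d = ω_n√(1−ζ²) = 2.512 rad/s, so peak time T_p = π/ω_d = 1.25 s.

T_p = 1.25 s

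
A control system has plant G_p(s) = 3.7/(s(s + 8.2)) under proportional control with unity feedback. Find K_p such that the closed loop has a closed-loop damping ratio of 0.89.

K_p = 5.74

Closed-loop characteristic equation: s² + 8.2s + K_p·3.7 = 0.
So ω_n = √(3.7K_p) and 2ζω_n = 8.2, giving ζ = 8.2/(2√(3.7K_p)).
Setting ζ = 0.89: √(3.7K_p) = 8.2/(2·0.89) = 4.607, so K_p = 21.22/3.7 = 5.74.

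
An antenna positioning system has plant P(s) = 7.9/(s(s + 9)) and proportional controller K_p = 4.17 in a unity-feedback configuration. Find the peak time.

Closed-loop characteristic equation: s² + 9s + 32.94 = 0, so ω_n = 5.74 rad/s and ζ = 9/(2·5.74) = 0.784.
Damped frequency ω_d = ω_n√(1−ζ²) = 3.563 rad/s, so peak time T_p = π/ω_d = 0.882 s.

T_p = 0.882 s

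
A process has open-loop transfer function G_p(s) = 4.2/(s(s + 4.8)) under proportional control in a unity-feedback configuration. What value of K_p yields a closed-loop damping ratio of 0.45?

Closed-loop characteristic equation: s² + 4.8s + K_p·4.2 = 0.
So ω_n = √(4.2K_p) and 2ζω_n = 4.8, giving ζ = 4.8/(2√(4.2K_p)).
Setting ζ = 0.45: √(4.2K_p) = 4.8/(2·0.45) = 5.333, so K_p = 28.44/4.2 = 6.77.

K_p = 6.77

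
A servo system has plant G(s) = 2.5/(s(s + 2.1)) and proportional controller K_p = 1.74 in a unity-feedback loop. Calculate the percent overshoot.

16%

From 1 + K_pG(s) = 0: s² + 2.1s + 4.35 = 0 ⇒ ω_n = 2.086, ζ = 0.5034.
%OS = 100·exp(−πζ/√(1−ζ²)) = 100·exp(−π·0.5034/√0.7466) = 16%.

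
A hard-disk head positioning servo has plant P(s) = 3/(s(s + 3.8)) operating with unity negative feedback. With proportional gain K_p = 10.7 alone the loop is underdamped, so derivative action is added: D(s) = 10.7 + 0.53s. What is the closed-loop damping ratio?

ζ = 0.476

Forward path: (10.7 + 0.53s)·3/(s(s+3.8)). The closed-loop characteristic equation is s² + (3.8 + 3·0.53)s + 3·10.7 = 0.
That is s² + 5.39s + 32.1 = 0, so ω_n = 5.666 rad/s and ζ = 5.39/(2·5.666) = 0.4757.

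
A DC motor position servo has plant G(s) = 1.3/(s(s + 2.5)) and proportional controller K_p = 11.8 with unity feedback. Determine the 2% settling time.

T_s ≈ 3.2 s

From 1 + K_pG(s) = 0: s² + 2.5s + 15.34 = 0 ⇒ ω_n = 3.917, ζ = 0.3192.
2% settling time T_s ≈ 4/(ζω_n) = 4/1.25 = 3.2 s.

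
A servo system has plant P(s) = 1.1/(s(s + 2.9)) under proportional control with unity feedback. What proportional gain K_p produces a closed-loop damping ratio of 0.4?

K_p = 11.9

Closed-loop characteristic equation: s² + 2.9s + K_p·1.1 = 0.
So ω_n = √(1.1K_p) and 2ζω_n = 2.9, giving ζ = 2.9/(2√(1.1K_p)).
Setting ζ = 0.4: √(1.1K_p) = 2.9/(2·0.4) = 3.625, so K_p = 13.14/1.1 = 11.9.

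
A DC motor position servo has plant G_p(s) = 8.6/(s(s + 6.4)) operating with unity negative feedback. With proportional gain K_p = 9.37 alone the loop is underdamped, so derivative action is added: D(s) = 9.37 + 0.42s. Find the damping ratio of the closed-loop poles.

ζ = 0.558

Forward path: (9.37 + 0.42s)·8.6/(s(s+6.4)). The closed-loop characteristic equation is s² + (6.4 + 8.6·0.42)s + 8.6·9.37 = 0.
That is s² + 10.01s + 80.58 = 0, so ω_n = 8.977 rad/s and ζ = 10.01/(2·8.977) = 0.5577.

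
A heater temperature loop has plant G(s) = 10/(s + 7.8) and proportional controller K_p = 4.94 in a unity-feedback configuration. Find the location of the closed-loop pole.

s = -57.2

Closed-loop transfer function: T(s) = K_p·G(s)/(1 + K_p·G(s)) = 49.4/(s + 7.8 + 49.4) = 49.4/(s + 57.2).
The closed-loop pole is at s = −57.2.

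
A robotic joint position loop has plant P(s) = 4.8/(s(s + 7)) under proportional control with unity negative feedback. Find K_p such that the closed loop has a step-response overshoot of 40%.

K_p = 32.6

From %OS = 100·exp(−πζ/√(1−ζ²)) = 40%, ζ = −ln(0.4)/√(π²+ln²(0.4)) = 0.28.
Characteristic equation s² + 7s + 4.8K_p = 0 gives ζ = 7/(2√(4.8K_p)).
Setting ζ = 0.28: √(4.8K_p) = 7/(2·0.28) = 12.5, so K_p = 156.3/4.8 = 32.6.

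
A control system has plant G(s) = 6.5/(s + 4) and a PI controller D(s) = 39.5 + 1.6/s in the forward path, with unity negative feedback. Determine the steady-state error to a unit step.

The open loop D(s)G(s) has a pole at the origin (type 1), so the static position error constant is infinite and e_ss = 1/(1+∞) = 0.

0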